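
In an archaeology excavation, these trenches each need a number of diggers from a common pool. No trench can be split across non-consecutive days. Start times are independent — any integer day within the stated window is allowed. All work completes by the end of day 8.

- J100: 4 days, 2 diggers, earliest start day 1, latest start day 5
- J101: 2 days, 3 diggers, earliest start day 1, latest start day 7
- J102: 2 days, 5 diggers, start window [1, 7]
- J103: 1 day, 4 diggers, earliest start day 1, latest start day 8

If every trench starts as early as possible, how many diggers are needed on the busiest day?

14

Early-start schedule: J100@1, J101@1, J102@1, J103@1.
Load per day: day 1: 14, day 2: 10, day 3: 2, day 4: 2, day 5: 0, day 6: 0, day 7: 0, day 8: 0.
Peak is 14.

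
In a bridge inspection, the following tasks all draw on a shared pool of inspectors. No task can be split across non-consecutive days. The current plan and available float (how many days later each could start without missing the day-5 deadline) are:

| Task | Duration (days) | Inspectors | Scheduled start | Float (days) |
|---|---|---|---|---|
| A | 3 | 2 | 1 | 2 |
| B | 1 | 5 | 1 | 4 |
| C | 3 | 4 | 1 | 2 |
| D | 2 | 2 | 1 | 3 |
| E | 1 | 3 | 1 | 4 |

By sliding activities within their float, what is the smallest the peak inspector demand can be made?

7

Early-start (A@1, B@1, C@1, D@1, E@1) gives peak 16: d1:16  d2:8  d3:6  d4:0  d5:0.
Shift C→2, D→4, E→5.
Schedule A@1, B@1, C@2, D@4, E@5: d1:7  d2:6  d3:6  d4:6  d5:5 — peak 7.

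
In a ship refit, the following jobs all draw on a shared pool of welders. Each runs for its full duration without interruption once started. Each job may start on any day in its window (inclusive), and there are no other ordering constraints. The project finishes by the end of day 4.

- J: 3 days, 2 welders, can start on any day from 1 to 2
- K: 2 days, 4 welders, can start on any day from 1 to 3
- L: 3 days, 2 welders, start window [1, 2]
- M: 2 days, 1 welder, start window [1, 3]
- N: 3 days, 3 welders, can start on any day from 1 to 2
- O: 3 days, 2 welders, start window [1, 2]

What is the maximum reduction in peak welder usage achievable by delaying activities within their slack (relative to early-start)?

Early-start peak: d1:14  d2:14  d3:9  d4:0 ⇒ 14.
Leveled (J@1, K@1, L@1, M@3, N@1, O@1): d1:13  d2:13  d3:10  d4:1 ⇒ 13.
Reduction 14 − 13 = 1.

1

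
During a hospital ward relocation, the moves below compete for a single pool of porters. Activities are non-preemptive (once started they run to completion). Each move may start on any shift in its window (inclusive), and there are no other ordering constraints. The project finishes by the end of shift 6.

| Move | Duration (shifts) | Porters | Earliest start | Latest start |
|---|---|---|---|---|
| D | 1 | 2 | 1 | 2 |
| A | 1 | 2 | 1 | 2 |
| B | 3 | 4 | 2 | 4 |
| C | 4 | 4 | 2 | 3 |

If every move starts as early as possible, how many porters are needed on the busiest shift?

8

Early-start schedule: D@1, A@1, B@2, C@2.
Load per shift: shift 1: 4, shift 2: 8, shift 3: 8, shift 4: 8, shift 5: 4, shift 6: 0.
Peak is 8.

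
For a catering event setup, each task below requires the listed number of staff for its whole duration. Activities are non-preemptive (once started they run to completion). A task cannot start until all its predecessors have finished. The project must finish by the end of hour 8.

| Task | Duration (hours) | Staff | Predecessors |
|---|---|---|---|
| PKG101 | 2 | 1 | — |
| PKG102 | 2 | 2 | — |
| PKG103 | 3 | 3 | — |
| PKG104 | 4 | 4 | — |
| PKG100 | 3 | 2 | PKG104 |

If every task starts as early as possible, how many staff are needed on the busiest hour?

Early-start schedule: PKG101@1, PKG102@1, PKG103@1, PKG104@1, PKG100@5.
Load per hour: hour 1: 10, hour 2: 10, hour 3: 7, hour 4: 4, hour 5: 2, hour 6: 2, hour 7: 2, hour 8: 0.
Peak is 10.

10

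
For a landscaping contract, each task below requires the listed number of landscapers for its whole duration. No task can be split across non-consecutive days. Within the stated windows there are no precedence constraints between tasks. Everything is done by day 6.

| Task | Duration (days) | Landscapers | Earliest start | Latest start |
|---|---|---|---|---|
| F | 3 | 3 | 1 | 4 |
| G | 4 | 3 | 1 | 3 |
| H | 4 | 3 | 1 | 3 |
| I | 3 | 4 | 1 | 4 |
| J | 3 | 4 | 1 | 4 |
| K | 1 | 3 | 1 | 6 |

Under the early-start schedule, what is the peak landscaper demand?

Early-start schedule: F@1, G@1, H@1, I@1, J@1, K@1.
Load per day: day 1: 20, day 2: 17, day 3: 17, day 4: 6, day 5: 0, day 6: 0.
Peak is 20.

20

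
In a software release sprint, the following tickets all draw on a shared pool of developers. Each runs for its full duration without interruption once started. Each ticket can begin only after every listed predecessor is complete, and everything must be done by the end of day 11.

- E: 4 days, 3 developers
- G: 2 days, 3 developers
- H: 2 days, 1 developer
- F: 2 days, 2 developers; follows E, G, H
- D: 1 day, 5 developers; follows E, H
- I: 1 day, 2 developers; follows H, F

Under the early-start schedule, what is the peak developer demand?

Early-start schedule: E@1, G@1, H@1, F@5, D@5, I@7.
Load per day: day 1: 7, day 2: 7, day 3: 3, day 4: 3, day 5: 7, day 6: 2, day 7: 2, day 8: 0, day 9: 0, day 10: 0, day 11: 0.
Peak is 7.

7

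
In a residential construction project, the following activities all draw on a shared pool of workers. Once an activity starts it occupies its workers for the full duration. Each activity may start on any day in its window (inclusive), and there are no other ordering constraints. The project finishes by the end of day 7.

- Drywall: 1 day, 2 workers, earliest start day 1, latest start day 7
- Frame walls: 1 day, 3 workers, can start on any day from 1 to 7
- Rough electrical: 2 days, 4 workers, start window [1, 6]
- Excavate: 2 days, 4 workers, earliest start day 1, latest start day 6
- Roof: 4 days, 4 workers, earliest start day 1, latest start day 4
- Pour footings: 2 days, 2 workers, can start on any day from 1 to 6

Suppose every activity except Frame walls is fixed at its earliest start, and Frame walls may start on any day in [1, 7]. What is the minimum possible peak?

Frame walls@1: d1:19  d2:14  d3:4  d4:4  d5:0  d6:0  d7:0 → peak 19
Frame walls@2: d1:16  d2:17  d3:4  d4:4  d5:0  d6:0  d7:0 → peak 17
Frame walls@3: d1:16  d2:14  d3:7  d4:4  d5:0  d6:0  d7:0 → peak 16
Frame walls@4: d1:16  d2:14  d3:4  d4:7  d5:0  d6:0  d7:0 → peak 16
Frame walls@5: d1:16  d2:14  d3:4  d4:4  d5:3  d6:0  d7:0 → peak 16
Frame walls@6: d1:16  d2:14  d3:4  d4:4  d5:0  d6:3  d7:0 → peak 16
Frame walls@7: d1:16  d2:14  d3:4  d4:4  d5:0  d6:0  d7:3 → peak 16
Best is Frame walls@3, peak 16.

16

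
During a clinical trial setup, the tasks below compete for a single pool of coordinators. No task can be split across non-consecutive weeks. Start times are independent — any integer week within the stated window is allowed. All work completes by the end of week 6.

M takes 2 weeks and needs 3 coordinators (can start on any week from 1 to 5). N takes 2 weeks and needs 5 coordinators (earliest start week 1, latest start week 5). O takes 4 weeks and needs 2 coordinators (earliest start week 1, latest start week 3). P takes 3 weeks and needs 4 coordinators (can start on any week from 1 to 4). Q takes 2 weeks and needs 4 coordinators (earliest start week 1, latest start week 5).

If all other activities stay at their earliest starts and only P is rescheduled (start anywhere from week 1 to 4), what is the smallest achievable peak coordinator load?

14

P@1: w1:18  w2:18  w3:6  w4:2  w5:0  w6:0 → peak 18
P@2: w1:14  w2:18  w3:6  w4:6  w5:0  w6:0 → peak 18
P@3: w1:14  w2:14  w3:6  w4:6  w5:4  w6:0 → peak 14
P@4: w1:14  w2:14  w3:2  w4:6  w5:4  w6:4 → peak 14
Best is P@3, peak 14.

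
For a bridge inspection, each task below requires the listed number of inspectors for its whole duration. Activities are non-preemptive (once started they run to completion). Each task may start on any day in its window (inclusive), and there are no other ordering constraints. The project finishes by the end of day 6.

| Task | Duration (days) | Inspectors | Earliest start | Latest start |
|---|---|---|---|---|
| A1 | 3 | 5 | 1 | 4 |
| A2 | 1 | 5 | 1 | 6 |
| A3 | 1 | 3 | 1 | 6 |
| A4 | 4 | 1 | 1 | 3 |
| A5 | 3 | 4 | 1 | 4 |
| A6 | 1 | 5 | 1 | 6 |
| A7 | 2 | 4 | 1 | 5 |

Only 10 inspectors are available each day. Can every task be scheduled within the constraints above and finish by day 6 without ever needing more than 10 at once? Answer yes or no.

Schedule A1@1, A2@1, A3@2, A4@2, A5@3, A6@4, A7@5: d1:10  d2:9  d3:10  d4:10  d5:9  d6:4 — peak 10 ≤ 10.

yes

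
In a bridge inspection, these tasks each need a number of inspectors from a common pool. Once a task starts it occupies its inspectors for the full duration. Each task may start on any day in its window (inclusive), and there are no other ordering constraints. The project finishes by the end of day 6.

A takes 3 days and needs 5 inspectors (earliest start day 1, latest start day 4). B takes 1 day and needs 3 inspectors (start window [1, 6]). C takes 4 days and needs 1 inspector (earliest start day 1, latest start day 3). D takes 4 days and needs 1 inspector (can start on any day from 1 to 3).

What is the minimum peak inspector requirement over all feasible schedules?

Early-start (A@1, B@1, C@1, D@1) gives peak 10: d1:10  d2:7  d3:7  d4:2  d5:0  d6:0.
Shift B→4.
Schedule A@1, B@4, C@1, D@1: d1:7  d2:7  d3:7  d4:5  d5:0  d6:0 — peak 7.

7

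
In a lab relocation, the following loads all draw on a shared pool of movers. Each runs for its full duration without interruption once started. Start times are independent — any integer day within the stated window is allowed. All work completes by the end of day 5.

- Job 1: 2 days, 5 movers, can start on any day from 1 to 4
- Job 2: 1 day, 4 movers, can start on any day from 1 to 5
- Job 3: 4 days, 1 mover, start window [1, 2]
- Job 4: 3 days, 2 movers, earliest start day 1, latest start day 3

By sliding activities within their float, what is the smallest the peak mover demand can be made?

6

Early-start (Job 1@1, Job 2@1, Job 3@1, Job 4@1) gives peak 12: d1:12  d2:8  d3:3  d4:1  d5:0.
Shift Job 2→5, Job 4→3.
Schedule Job 1@1, Job 2@5, Job 3@1, Job 4@3: d1:6  d2:6  d3:3  d4:3  d5:6 — peak 6.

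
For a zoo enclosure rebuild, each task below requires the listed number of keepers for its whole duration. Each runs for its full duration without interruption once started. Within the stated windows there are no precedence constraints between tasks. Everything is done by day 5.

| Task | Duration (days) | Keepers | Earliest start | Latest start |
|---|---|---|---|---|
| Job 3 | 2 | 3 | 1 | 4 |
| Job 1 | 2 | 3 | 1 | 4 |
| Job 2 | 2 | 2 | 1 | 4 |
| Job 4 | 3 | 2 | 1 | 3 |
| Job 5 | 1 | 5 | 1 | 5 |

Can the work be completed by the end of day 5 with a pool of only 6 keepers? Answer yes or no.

no

The minimum achievable peak is 7; 6 < 7, so no feasible schedule stays within the cap.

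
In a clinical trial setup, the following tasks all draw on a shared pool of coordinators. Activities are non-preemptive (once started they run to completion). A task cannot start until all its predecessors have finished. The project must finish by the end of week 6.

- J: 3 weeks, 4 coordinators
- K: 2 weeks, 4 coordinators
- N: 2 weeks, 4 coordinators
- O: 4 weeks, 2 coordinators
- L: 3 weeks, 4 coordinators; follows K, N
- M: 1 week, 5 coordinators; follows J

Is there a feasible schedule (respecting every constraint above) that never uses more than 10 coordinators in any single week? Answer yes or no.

Schedule J@3, K@1, N@1, O@1, L@3, M@6: w1:10  w2:10  w3:10  w4:10  w5:8  w6:5 — peak 10 ≤ 10.

yes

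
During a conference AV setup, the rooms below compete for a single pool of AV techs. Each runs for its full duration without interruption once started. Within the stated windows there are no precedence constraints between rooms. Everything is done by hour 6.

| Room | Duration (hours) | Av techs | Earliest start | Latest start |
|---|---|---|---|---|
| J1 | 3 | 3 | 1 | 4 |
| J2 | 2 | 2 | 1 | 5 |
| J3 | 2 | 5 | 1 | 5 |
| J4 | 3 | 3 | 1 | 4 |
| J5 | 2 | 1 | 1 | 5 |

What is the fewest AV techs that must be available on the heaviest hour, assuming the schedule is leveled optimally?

Early-start (J1@1, J2@1, J3@1, J4@1, J5@1) gives peak 14: h1:14  h2:14  h3:6  h4:0  h5:0  h6:0.
Shift J2→4, J3→4.
Schedule J1@1, J2@4, J3@4, J4@1, J5@1: h1:7  h2:7  h3:6  h4:7  h5:7  h6:0 — peak 7.

7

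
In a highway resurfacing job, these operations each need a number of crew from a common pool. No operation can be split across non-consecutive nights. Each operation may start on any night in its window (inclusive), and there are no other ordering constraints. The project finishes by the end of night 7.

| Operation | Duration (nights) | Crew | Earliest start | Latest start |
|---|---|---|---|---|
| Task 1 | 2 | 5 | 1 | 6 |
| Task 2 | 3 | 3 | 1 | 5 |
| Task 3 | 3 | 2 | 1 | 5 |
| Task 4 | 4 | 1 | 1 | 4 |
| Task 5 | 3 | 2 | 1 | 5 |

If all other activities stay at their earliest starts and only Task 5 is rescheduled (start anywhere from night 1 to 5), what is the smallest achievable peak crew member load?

11

Task 5@1: n1:13  n2:13  n3:8  n4:1  n5:0  n6:0  n7:0 → peak 13
Task 5@2: n1:11  n2:13  n3:8  n4:3  n5:0  n6:0  n7:0 → peak 13
Task 5@3: n1:11  n2:11  n3:8  n4:3  n5:2  n6:0  n7:0 → peak 11
Task 5@4: n1:11  n2:11  n3:6  n4:3  n5:2  n6:2  n7:0 → peak 11
Task 5@5: n1:11  n2:11  n3:6  n4:1  n5:2  n6:2  n7:2 → peak 11
Best is Task 5@3, peak 11.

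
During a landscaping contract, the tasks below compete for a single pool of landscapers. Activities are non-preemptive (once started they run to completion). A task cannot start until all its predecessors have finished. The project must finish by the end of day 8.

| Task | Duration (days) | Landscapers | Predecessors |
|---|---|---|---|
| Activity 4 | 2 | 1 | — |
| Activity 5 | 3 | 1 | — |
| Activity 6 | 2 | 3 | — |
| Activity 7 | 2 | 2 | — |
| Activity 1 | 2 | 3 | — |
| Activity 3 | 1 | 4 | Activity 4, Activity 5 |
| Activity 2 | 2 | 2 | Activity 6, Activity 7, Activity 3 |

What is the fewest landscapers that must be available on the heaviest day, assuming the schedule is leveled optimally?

Early-start (Activity 4@1, Activity 5@1, Activity 6@1, Activity 7@1, Activity 1@1, Activity 3@4, Activity 2@5) gives peak 10: d1:10  d2:10  d3:1  d4:4  d5:2  d6:2  d7:0  d8:0.
Shift Activity 7→3, Activity 1→4, Activity 3→6, Activity 2→7.
Schedule Activity 4@1, Activity 5@1, Activity 6@1, Activity 7@3, Activity 1@4, Activity 3@6, Activity 2@7: d1:5  d2:5  d3:3  d4:5  d5:3  d6:4  d7:2  d8:2 — peak 5.

5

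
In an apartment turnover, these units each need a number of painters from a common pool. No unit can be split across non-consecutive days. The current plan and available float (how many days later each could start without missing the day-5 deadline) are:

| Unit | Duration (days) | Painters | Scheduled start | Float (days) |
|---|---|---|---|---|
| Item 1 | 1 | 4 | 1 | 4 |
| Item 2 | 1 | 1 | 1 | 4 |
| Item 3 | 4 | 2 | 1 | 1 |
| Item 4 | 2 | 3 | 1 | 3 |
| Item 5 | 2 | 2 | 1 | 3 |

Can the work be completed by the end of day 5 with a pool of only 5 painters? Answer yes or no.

yes

Schedule Item 1@1, Item 2@1, Item 3@2, Item 4@2, Item 5@4: d1:5  d2:5  d3:5  d4:4  d5:4 — peak 5 ≤ 5.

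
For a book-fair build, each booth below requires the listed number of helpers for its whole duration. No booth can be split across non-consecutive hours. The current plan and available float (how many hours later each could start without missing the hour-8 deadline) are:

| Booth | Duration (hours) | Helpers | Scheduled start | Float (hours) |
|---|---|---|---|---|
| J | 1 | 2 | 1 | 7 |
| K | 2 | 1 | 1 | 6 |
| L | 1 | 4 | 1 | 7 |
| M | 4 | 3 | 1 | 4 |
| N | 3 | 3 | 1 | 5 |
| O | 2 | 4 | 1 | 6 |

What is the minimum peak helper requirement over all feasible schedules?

Early-start (J@1, K@1, L@1, M@1, N@1, O@1) gives peak 17: h1:17  h2:11  h3:6  h4:3  h5:0  h6:0  h7:0  h8:0.
Shift L→2, M→3, N→3, O→7.
Schedule J@1, K@1, L@2, M@3, N@3, O@7: h1:3  h2:5  h3:6  h4:6  h5:6  h6:3  h7:4  h8:4 — peak 6.

6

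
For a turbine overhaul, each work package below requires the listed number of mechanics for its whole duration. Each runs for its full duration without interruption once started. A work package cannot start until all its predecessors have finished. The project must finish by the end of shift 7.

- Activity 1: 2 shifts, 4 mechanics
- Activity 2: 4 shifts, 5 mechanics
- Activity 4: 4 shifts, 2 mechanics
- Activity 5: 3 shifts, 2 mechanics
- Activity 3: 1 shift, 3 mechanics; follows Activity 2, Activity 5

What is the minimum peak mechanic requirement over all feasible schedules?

7

Early-start (Activity 1@1, Activity 2@1, Activity 4@1, Activity 5@1, Activity 3@5) gives peak 13: s1:13  s2:13  s3:9  s4:7  s5:3  s6:0  s7:0.
Shift Activity 2→3, Activity 4→4, Activity 3→7.
Schedule Activity 1@1, Activity 2@3, Activity 4@4, Activity 5@1, Activity 3@7: s1:6  s2:6  s3:7  s4:7  s5:7  s6:7  s7:5 — peak 7.
Total mechanic-shifts = 45 over 7 shifts ⇒ peak ≥ ⌈45/7⌉ = 7, so 7 is optimal.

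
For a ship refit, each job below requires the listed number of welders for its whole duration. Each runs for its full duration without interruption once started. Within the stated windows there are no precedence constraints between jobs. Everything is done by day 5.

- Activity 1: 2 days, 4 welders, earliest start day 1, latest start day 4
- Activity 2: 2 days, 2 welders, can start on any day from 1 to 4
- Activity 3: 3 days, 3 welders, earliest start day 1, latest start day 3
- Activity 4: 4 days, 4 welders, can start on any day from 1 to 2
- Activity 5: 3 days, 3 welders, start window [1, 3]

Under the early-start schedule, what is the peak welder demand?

Early-start schedule: Activity 1@1, Activity 2@1, Activity 3@1, Activity 4@1, Activity 5@1.
Load per day: day 1: 16, day 2: 16, day 3: 10, day 4: 4, day 5: 0.
Peak is 16.

16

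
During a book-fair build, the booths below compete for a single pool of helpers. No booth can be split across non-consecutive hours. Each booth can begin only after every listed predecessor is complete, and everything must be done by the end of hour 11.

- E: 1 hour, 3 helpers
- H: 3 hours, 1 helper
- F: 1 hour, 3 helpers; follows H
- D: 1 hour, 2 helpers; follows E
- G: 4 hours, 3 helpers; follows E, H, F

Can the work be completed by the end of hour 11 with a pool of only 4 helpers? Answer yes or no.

yes

Schedule E@1, H@2, F@5, D@2, G@6: h1:3  h2:3  h3:1  h4:1  h5:3  h6:3  h7:3  h8:3  h9:3  h10:0  h11:0 — peak 3 ≤ 4.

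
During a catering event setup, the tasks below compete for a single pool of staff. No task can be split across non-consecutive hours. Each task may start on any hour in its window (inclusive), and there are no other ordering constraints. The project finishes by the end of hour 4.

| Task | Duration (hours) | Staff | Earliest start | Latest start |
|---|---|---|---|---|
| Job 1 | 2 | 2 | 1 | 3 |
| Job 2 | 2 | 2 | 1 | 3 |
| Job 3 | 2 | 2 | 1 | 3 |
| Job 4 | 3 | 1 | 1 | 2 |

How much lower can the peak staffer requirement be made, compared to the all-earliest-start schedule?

2

Early-start peak: h1:7  h2:7  h3:1  h4:0 ⇒ 7.
Leveled (Job 1@1, Job 2@1, Job 3@3, Job 4@1): h1:5  h2:5  h3:3  h4:2 ⇒ 5.
Reduction 7 − 5 = 2.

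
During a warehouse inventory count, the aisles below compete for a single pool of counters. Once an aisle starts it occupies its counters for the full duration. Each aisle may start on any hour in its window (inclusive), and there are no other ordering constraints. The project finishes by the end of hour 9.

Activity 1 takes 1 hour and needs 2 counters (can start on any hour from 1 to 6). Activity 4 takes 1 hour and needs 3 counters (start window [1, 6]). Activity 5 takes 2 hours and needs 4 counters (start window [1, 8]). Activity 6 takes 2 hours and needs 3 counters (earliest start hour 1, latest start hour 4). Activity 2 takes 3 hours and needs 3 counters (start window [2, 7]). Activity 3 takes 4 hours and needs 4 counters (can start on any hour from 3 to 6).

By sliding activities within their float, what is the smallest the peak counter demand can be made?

Early-start (Activity 1@1, Activity 4@1, Activity 5@1, Activity 6@1, Activity 2@2, Activity 3@3) gives peak 12: h1:12  h2:10  h3:7  h4:7  h5:4  h6:4  h7:0  h8:0  h9:0.
Shift Activity 4→3, Activity 6→4, Activity 2→3, Activity 3→6.
Schedule Activity 1@1, Activity 4@3, Activity 5@1, Activity 6@4, Activity 2@3, Activity 3@6: h1:6  h2:4  h3:6  h4:6  h5:6  h6:4  h7:4  h8:4  h9:4 — peak 6.

6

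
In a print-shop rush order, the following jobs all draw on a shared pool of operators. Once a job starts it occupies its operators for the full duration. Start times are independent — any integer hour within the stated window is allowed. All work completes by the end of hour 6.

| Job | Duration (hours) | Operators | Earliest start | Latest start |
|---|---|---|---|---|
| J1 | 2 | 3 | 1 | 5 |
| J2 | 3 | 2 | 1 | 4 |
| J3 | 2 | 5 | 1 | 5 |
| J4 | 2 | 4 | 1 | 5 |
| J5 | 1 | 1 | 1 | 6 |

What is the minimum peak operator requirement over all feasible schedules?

6

Early-start (J1@1, J2@1, J3@1, J4@1, J5@1) gives peak 15: h1:15  h2:14  h3:2  h4:0  h5:0  h6:0.
Shift J3→5, J4→3.
Schedule J1@1, J2@1, J3@5, J4@3, J5@1: h1:6  h2:5  h3:6  h4:4  h5:5  h6:5 — peak 6.
Total operator-hours = 31 over 6 hours ⇒ peak ≥ ⌈31/6⌉ = 6, so 6 is optimal.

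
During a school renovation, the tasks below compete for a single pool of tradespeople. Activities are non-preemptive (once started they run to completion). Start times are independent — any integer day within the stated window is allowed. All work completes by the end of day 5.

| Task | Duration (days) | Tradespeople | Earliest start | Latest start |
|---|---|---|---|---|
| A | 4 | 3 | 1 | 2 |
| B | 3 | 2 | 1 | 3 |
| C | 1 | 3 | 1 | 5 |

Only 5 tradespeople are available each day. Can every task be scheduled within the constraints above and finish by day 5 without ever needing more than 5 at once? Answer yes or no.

yes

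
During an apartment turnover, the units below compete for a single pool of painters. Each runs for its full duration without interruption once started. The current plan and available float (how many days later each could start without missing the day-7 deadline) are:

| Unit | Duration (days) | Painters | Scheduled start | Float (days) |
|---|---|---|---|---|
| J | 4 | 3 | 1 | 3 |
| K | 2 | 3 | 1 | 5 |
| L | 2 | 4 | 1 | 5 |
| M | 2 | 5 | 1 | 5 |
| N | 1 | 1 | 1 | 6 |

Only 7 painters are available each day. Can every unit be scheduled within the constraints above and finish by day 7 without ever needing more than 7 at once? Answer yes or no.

yes

Schedule J@1, K@1, L@3, M@5, N@1: d1:7  d2:6  d3:7  d4:7  d5:5  d6:5  d7:0 — peak 7 ≤ 7.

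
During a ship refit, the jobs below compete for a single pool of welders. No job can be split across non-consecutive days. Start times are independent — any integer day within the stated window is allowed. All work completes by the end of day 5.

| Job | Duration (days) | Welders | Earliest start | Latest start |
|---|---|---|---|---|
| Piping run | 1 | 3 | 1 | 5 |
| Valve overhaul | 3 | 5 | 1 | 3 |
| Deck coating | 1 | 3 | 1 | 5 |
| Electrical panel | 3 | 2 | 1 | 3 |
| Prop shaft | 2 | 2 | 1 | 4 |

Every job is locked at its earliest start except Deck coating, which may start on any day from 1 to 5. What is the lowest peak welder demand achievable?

Deck coating@1: d1:15  d2:9  d3:7  d4:0  d5:0 → peak 15
Deck coating@2: d1:12  d2:12  d3:7  d4:0  d5:0 → peak 12
Deck coating@3: d1:12  d2:9  d3:10  d4:0  d5:0 → peak 12
Deck coating@4: d1:12  d2:9  d3:7  d4:3  d5:0 → peak 12
Deck coating@5: d1:12  d2:9  d3:7  d4:0  d5:3 → peak 12
Best is Deck coating@2, peak 12.

12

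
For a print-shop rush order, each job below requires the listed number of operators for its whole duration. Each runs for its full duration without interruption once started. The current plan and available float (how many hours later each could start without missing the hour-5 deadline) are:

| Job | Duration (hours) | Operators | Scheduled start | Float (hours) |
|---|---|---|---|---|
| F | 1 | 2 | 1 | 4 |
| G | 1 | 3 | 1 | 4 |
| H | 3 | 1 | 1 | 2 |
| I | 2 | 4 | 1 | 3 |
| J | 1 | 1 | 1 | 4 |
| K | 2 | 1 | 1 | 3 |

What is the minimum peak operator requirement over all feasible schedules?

Early-start (F@1, G@1, H@1, I@1, J@1, K@1) gives peak 12: h1:12  h2:6  h3:1  h4:0  h5:0.
Shift G→3, I→4, J→2.
Schedule F@1, G@3, H@1, I@4, J@2, K@1: h1:4  h2:3  h3:4  h4:4  h5:4 — peak 4.
Total operator-hours = 19 over 5 hours ⇒ peak ≥ ⌈19/5⌉ = 4, so 4 is optimal.

4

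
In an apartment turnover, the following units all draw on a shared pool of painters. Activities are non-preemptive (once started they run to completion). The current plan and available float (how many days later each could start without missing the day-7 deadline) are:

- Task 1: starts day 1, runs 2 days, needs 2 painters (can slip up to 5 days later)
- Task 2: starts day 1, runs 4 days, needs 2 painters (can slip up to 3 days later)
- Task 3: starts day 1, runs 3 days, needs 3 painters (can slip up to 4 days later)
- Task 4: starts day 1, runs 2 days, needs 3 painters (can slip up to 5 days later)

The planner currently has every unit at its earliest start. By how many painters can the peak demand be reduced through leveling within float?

Early-start peak: d1:10  d2:10  d3:5  d4:2  d5:0  d6:0  d7:0 ⇒ 10.
Leveled (Task 1@1, Task 2@1, Task 3@3, Task 4@6): d1:4  d2:4  d3:5  d4:5  d5:3  d6:3  d7:3 ⇒ 5.
Reduction 10 − 5 = 5.

5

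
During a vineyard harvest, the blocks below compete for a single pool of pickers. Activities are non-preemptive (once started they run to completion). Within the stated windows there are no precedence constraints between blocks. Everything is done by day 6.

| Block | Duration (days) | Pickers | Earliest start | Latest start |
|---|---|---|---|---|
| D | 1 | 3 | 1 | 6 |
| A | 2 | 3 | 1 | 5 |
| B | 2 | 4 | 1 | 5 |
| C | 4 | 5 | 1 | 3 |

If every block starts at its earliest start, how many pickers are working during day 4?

5

At early start, day 4 has: C.
Demand: 5 = 5.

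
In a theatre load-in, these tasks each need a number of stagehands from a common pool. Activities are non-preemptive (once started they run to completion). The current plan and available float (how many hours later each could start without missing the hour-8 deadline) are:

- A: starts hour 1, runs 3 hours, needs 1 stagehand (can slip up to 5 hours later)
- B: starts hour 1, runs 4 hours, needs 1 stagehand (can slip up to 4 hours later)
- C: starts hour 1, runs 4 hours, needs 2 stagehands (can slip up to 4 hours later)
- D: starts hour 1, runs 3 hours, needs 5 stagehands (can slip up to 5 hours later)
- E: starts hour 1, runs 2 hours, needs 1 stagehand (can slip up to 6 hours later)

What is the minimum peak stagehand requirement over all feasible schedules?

5

Early-start (A@1, B@1, C@1, D@1, E@1) gives peak 10: h1:10  h2:10  h3:9  h4:3  h5:0  h6:0  h7:0  h8:0.
Shift D→5.
Schedule A@1, B@1, C@1, D@5, E@1: h1:5  h2:5  h3:4  h4:3  h5:5  h6:5  h7:5  h8:0 — peak 5.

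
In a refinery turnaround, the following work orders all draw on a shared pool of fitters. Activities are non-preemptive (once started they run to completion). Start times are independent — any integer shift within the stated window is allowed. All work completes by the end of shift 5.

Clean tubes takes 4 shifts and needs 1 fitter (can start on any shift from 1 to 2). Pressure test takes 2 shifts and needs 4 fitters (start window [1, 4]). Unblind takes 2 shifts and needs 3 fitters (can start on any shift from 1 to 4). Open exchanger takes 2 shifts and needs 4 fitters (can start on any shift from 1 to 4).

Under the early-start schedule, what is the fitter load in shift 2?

12

At early start, shift 2 has: Clean tubes, Pressure test, Unblind, Open exchanger.
Demand: 1 + 4 + 3 + 4 = 12.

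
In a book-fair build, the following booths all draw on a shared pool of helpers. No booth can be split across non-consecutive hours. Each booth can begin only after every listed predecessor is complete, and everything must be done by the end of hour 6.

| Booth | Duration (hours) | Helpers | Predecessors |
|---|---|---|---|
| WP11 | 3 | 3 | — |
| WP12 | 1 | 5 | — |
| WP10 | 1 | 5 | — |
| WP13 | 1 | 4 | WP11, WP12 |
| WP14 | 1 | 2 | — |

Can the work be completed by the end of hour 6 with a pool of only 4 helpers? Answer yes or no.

Total helper-hours = 25; over 6 hours the average is 25/6 > 4, so some hour must exceed 4.

no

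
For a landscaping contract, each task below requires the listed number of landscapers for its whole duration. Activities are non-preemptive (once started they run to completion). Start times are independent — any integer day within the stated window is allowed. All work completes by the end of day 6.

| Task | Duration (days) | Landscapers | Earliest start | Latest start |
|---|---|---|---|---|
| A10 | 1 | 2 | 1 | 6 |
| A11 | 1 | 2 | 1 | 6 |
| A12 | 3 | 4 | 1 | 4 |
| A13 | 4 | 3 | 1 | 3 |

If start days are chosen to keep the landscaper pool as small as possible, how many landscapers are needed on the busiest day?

Early-start (A10@1, A11@1, A12@1, A13@1) gives peak 11: d1:11  d2:7  d3:7  d4:3  d5:0  d6:0.
Shift A12→2.
Schedule A10@1, A11@1, A12@2, A13@1: d1:7  d2:7  d3:7  d4:7  d5:0  d6:0 — peak 7.

7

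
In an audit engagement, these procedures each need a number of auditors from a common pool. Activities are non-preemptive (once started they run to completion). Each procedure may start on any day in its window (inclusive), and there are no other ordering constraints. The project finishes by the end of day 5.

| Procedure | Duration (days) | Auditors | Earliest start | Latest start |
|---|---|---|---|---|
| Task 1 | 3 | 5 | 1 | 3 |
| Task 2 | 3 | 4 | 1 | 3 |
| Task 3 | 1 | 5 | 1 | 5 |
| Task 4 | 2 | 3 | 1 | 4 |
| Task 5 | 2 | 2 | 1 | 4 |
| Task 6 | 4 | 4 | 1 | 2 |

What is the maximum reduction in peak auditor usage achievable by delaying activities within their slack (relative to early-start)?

10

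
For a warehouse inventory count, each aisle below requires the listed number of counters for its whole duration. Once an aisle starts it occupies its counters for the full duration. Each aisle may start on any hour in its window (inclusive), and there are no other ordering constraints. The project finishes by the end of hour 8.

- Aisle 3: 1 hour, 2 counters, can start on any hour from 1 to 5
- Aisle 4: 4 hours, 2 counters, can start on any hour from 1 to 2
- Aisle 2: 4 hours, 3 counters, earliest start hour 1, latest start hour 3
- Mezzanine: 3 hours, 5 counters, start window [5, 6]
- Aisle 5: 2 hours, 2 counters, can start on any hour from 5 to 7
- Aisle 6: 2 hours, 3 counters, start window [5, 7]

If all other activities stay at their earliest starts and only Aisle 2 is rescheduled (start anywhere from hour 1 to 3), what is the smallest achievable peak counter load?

10

Aisle 2@1: h1:7  h2:5  h3:5  h4:5  h5:10  h6:10  h7:5  h8:0 → peak 10
Aisle 2@2: h1:4  h2:5  h3:5  h4:5  h5:13  h6:10  h7:5  h8:0 → peak 13
Aisle 2@3: h1:4  h2:2  h3:5  h4:5  h5:13  h6:13  h7:5  h8:0 → peak 13
Best is Aisle 2@1, peak 10.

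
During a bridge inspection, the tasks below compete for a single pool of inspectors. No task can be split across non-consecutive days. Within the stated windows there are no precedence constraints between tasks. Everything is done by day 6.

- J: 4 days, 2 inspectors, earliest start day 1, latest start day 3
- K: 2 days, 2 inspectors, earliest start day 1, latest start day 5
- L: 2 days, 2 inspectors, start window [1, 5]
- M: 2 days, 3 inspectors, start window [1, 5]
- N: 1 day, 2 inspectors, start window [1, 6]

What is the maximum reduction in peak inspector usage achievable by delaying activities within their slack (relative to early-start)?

Early-start peak: d1:11  d2:9  d3:2  d4:2  d5:0  d6:0 ⇒ 11.
Leveled (J@1, K@1, L@3, M@5, N@5): d1:4  d2:4  d3:4  d4:4  d5:5  d6:3 ⇒ 5.
Reduction 11 − 5 = 6.

6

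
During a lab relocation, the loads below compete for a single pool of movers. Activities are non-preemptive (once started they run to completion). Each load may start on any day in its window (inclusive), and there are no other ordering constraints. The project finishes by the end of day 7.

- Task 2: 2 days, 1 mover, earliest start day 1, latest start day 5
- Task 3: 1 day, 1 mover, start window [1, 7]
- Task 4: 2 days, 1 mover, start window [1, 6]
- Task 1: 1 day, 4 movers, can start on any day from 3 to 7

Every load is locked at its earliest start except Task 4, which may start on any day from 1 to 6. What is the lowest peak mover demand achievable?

4

Task 4@1: d1:3  d2:2  d3:4  d4:0  d5:0  d6:0  d7:0 → peak 4
Task 4@2: d1:2  d2:2  d3:5  d4:0  d5:0  d6:0  d7:0 → peak 5
Task 4@3: d1:2  d2:1  d3:5  d4:1  d5:0  d6:0  d7:0 → peak 5
Task 4@4: d1:2  d2:1  d3:4  d4:1  d5:1  d6:0  d7:0 → peak 4
Task 4@5: d1:2  d2:1  d3:4  d4:0  d5:1  d6:1  d7:0 → peak 4
Task 4@6: d1:2  d2:1  d3:4  d4:0  d5:0  d6:1  d7:1 → peak 4
Best is Task 4@1, peak 4.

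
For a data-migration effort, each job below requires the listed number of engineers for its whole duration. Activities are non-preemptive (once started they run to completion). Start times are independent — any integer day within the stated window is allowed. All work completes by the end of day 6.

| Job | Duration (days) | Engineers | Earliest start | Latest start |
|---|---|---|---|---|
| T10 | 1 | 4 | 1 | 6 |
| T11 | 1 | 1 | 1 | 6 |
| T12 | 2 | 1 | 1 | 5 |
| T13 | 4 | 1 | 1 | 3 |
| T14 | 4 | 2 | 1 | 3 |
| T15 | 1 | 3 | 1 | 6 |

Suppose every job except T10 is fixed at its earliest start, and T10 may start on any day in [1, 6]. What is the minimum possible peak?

T10@1: d1:12  d2:4  d3:3  d4:3  d5:0  d6:0 → peak 12
T10@2: d1:8  d2:8  d3:3  d4:3  d5:0  d6:0 → peak 8
T10@3: d1:8  d2:4  d3:7  d4:3  d5:0  d6:0 → peak 8
T10@4: d1:8  d2:4  d3:3  d4:7  d5:0  d6:0 → peak 8
T10@5: d1:8  d2:4  d3:3  d4:3  d5:4  d6:0 → peak 8
T10@6: d1:8  d2:4  d3:3  d4:3  d5:0  d6:4 → peak 8
Best is T10@2, peak 8.

8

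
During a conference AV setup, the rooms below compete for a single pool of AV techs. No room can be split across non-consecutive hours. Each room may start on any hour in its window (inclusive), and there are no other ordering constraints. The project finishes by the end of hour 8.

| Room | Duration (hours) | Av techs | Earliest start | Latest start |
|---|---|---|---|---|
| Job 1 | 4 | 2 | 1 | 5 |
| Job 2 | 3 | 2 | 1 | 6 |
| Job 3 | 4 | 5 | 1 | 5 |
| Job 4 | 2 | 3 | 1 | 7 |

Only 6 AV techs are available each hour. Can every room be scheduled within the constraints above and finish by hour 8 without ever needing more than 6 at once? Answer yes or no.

The minimum achievable peak is 7; 6 < 7, so no feasible schedule stays within the cap.

no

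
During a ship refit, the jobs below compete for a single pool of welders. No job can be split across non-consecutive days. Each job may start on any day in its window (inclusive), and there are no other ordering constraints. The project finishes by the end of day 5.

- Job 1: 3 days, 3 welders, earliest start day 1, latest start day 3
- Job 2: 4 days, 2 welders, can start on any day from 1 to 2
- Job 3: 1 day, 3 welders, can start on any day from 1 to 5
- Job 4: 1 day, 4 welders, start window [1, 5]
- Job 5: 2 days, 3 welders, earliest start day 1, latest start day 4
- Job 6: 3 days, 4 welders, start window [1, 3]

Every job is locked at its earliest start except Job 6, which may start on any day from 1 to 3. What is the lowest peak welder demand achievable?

15

Job 6@1: d1:19  d2:12  d3:9  d4:2  d5:0 → peak 19
Job 6@2: d1:15  d2:12  d3:9  d4:6  d5:0 → peak 15
Job 6@3: d1:15  d2:8  d3:9  d4:6  d5:4 → peak 15
Best is Job 6@2, peak 15.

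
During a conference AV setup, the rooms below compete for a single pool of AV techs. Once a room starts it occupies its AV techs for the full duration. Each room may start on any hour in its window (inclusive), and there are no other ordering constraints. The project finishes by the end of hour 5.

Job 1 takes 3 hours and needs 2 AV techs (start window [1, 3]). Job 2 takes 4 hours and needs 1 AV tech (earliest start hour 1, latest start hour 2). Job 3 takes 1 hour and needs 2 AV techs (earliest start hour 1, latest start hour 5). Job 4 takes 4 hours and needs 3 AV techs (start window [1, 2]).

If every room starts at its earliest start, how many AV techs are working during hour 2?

6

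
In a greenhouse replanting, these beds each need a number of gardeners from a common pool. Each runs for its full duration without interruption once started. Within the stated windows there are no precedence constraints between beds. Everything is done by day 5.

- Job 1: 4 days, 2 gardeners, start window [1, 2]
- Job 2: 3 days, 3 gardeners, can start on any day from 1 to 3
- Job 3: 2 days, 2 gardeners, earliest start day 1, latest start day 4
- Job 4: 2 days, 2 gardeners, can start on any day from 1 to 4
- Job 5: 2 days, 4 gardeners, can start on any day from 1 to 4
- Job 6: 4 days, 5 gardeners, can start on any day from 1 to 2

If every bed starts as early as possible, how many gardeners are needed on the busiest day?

Early-start schedule: Job 1@1, Job 2@1, Job 3@1, Job 4@1, Job 5@1, Job 6@1.
Load per day: day 1: 18, day 2: 18, day 3: 10, day 4: 7, day 5: 0.
Peak is 18.

18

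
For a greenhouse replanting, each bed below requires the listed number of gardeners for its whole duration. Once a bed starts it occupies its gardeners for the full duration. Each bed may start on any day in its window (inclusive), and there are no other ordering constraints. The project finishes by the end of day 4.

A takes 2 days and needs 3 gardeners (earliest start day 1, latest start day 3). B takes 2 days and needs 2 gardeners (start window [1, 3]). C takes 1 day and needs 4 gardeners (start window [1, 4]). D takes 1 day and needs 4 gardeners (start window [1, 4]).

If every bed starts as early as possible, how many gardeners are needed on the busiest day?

13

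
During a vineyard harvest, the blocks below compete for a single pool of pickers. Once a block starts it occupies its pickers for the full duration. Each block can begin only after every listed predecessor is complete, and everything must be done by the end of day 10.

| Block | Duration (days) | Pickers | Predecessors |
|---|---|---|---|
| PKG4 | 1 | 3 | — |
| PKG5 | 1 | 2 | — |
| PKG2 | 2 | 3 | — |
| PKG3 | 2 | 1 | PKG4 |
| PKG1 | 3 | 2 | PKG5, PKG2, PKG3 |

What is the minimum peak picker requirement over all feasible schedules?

Early-start (PKG4@1, PKG5@1, PKG2@1, PKG3@2, PKG1@4) gives peak 8: d1:8  d2:4  d3:1  d4:2  d5:2  d6:2  d7:0  d8:0  d9:0  d10:0.
Shift PKG5→2, PKG2→3, PKG3→5, PKG1→7.
Schedule PKG4@1, PKG5@2, PKG2@3, PKG3@5, PKG1@7: d1:3  d2:2  d3:3  d4:3  d5:1  d6:1  d7:2  d8:2  d9:2  d10:0 — peak 3.

3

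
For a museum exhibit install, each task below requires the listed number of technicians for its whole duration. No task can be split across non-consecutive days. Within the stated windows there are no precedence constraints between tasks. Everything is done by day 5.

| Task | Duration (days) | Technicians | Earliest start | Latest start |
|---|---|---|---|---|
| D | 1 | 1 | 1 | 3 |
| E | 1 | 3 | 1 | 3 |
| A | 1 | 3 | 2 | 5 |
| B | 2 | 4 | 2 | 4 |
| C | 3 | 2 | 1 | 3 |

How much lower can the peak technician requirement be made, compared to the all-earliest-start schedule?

Early-start peak: d1:6  d2:9  d3:6  d4:0  d5:0 ⇒ 9.
Leveled (D@1, E@2, A@3, B@4, C@1): d1:3  d2:5  d3:5  d4:4  d5:4 ⇒ 5.
Reduction 9 − 5 = 4.

4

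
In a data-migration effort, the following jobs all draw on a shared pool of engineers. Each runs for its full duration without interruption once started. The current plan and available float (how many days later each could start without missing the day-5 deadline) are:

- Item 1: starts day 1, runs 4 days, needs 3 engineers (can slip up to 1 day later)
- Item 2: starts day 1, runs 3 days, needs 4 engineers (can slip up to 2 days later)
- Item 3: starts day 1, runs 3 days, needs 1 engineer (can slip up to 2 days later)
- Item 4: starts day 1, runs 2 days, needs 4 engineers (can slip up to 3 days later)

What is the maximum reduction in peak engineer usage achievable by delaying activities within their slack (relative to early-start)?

4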